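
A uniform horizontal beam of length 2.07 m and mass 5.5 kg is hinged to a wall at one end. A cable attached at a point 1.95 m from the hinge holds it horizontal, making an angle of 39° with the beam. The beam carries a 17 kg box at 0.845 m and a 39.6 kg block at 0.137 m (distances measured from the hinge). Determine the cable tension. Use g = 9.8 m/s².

T ≈ 204 N

About the hinge:
Beam weight: 5.5 × 9.8 = 53.9 N down at 1.035 m → arm 1.035 m, τ = 53.9 × 1.035 = 55.79 N·m clockwise.
Box: 17 × 9.8 = 166.6 N down at 0.845 m → arm 0.845 m, τ = 166.6 × 0.845 = 140.8 N·m clockwise.
Block: 39.6 × 9.8 = 388.1 N down at 0.137 m → arm 0.137 m, τ = 388.1 × 0.137 = 53.17 N·m clockwise.
Total clockwise load moment = 249.8 N·m.
The cable tension T acts at 1.95 m; only its component perpendicular to the beam, T sinθ, produces torque. sin 39° = 0.6293.
Setting net torque to zero: T × 1.95 × 0.6293 = 249.8 → T = 249.8 / 1.227 = 204 N.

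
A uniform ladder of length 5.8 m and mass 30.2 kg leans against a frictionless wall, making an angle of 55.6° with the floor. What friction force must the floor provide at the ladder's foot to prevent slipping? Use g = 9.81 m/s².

f ≈ 101 N

Taking torques about the foot of the ladder:
Ladder weight 30.2×9.81 = 296.3 N acts at 2.9 m along the ladder; its horizontal arm is 2.9·cos55.6° = 1.638 m → τ = 485.3 N·m clockwise.
Wall normal N acts horizontally at the top; its moment arm is the height L sinθ = 5.8·sin55.6° = 4.786 m, counterclockwise.
Setting net torque to zero: N × 4.786 = 485.3 → N = 101 N.
ΣFx = 0: friction at the foot balances the wall's push, so f = N_wall = 101 N.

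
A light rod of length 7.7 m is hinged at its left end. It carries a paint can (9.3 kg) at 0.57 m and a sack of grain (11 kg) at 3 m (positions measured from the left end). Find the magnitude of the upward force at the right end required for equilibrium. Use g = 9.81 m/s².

F ≈ 48.8 N

About the left end:
Paint can: 9.3 × 9.81 = 91.23 N down at 0.57 m → arm 0.57 m, τ = 91.23 × 0.57 = 52 N·m clockwise.
Sack of grain: 11 × 9.81 = 107.9 N down at 3 m → arm 3 m, τ = 107.9 × 3 = 323.7 N·m clockwise.
Net moment of the loads = 375.7 N·m clockwise.
The upward force F acts at the right end, arm 7.7 m, giving F × 7.7 counterclockwise.
Στ = 0 ⇒ F × 7.7 = 375.7 ⇒ F = 375.7 / 7.7 = 48.8 N.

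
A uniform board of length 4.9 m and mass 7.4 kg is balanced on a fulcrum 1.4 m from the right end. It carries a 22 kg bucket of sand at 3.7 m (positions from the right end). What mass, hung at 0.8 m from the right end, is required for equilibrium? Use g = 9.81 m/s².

Choose the fulcrum (at 1.4 m from the right end) as the axis so the support reaction has zero arm there.
Beam weight: 7.4 × 9.81 = 72.59 N down at 2.45 m → arm 1.05 m, τ = 72.59 × 1.05 = 76.22 N·m counterclockwise.
Bucket of sand: 22 × 9.81 = 215.8 N down at 3.7 m → arm 2.3 m, τ = 215.8 × 2.3 = 496.3 N·m counterclockwise.
Net moment of known loads = 572.5 N·m counterclockwise.
An unknown mass m at 0.8 m has arm 0.6 m; its moment is m·g·0.6 clockwise.
Balancing moments: m × 9.81 × 0.6 = 572.5, giving m = 572.5 / (9.81 × 0.6) = 97.3 kg.

m ≈ 97.3 kg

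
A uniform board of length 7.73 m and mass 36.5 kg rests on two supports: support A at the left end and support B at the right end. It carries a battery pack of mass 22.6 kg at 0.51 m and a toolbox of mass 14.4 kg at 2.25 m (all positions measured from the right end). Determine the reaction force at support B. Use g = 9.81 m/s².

Take moments about support A.
Beam weight: 36.5 × 9.81 = 358.1 N down at 3.865 m → arm 3.865 m, τ = 358.1 × 3.865 = 1384 N·m clockwise.
Battery pack: 22.6 × 9.81 = 221.7 N down at 0.51 m → arm 7.22 m, τ = 221.7 × 7.22 = 1601 N·m clockwise.
Toolbox: 14.4 × 9.81 = 141.3 N down at 2.25 m → arm 5.48 m, τ = 141.3 × 5.48 = 774.3 N·m clockwise.
Net load moment about support A = 3759 N·m clockwise.
Reaction R at support B is upward at 0 m, arm 7.73 m → moment R × 7.73 counterclockwise.
For rotational equilibrium, R × 7.73 = 3759, so R = 486 N.

R_B ≈ 486 N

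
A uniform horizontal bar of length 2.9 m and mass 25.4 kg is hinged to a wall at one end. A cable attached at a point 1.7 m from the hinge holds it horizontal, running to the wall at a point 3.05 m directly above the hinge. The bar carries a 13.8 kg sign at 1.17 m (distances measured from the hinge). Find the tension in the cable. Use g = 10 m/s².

About the hinge:
Beam weight: 25.4 × 10 = 254 N down at 1.45 m → arm 1.45 m, τ = 254 × 1.45 = 368.3 N·m clockwise.
Sign: 13.8 × 10 = 138 N down at 1.17 m → arm 1.17 m, τ = 138 × 1.17 = 161.5 N·m clockwise.
Total clockwise load moment = 529.8 N·m.
The cable tension T acts at 1.7 m; only its component perpendicular to the bar, T sinθ, produces torque. sinθ = h/√(h²+d²) = 3.05/√(3.05²+1.7²) = 0.8735.
Setting net torque to zero: T × 1.7 × 0.8735 = 529.8 → T = 529.8 / 1.485 = 357 N.

T ≈ 357 N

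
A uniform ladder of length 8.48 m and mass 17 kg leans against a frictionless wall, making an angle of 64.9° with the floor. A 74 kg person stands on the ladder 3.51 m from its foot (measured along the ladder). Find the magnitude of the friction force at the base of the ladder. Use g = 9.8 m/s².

f ≈ 180 N

About the foot of the ladder:
Ladder weight 17×9.8 = 166.6 N acts at 4.24 m along the ladder; its horizontal arm is 4.24·cos64.9° = 1.799 m → τ = 299.7 N·m clockwise.
Person: 74×9.8 = 725.2 N at 3.51 m → arm 1.489 m → τ = 1080 N·m clockwise.
Wall normal N acts horizontally at the top; its moment arm is the height L sinθ = 8.48·sin64.9° = 7.679 m, counterclockwise.
For rotational equilibrium, N × 7.679 = 1380, so N = 180 N.
ΣFx = 0: friction at the foot balances the wall's push, so f = N_wall = 180 N.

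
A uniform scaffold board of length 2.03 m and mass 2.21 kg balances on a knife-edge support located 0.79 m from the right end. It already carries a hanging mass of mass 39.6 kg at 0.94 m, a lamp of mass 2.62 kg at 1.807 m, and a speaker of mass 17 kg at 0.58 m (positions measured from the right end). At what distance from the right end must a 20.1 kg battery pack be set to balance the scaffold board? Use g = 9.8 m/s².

x ≈ 0.515 m from the right end

Choose the knife-edge support (at 0.79 m from the right end) as the axis so the support reaction has zero arm there.
Beam weight: 2.21 × 9.8 = 21.66 N down at 1.015 m → arm 0.225 m, τ = 21.66 × 0.225 = 4.873 N·m counterclockwise.
Hanging mass: 39.6 × 9.8 = 388.1 N down at 0.94 m → arm 0.15 m, τ = 388.1 × 0.15 = 58.22 N·m counterclockwise.
Lamp: 2.62 × 9.8 = 25.68 N down at 1.807 m → arm 1.017 m, τ = 25.68 × 1.017 = 26.12 N·m counterclockwise.
Speaker: 17 × 9.8 = 166.6 N down at 0.58 m → arm 0.21 m, τ = 166.6 × 0.21 = 34.99 N·m clockwise.
Net moment of existing loads = 54.22 N·m counterclockwise.
The battery pack weighs 20.1 × 9.8 = 197 N and must supply an equal clockwise moment, so its lever arm about the knife-edge support is 54.22 / 197 = 0.275 m.
That puts it at 0.79 − 0.275 = 0.515 m from the right end.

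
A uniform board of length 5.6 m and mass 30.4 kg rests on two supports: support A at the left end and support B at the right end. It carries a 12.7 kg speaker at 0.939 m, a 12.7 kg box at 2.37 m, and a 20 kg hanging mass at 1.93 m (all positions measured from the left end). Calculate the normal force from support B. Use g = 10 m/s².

R_B ≈ 296 N

About support A:
Beam weight: 30.4 × 10 = 304 N down at 2.8 m → arm 2.8 m, τ = 304 × 2.8 = 851.2 N·m clockwise.
Speaker: 12.7 × 10 = 127 N down at 0.939 m → arm 0.939 m, τ = 127 × 0.939 = 119.3 N·m clockwise.
Box: 12.7 × 10 = 127 N down at 2.37 m → arm 2.37 m, τ = 127 × 2.37 = 301 N·m clockwise.
Hanging mass: 20 × 10 = 200 N down at 1.93 m → arm 1.93 m, τ = 200 × 1.93 = 386 N·m clockwise.
Net load moment about support A = 1658 N·m clockwise.
Reaction R at support B is upward at 5.6 m, arm 5.6 m → moment R × 5.6 counterclockwise.
Balancing moments: R × 5.6 = 1658, giving R = 296 N.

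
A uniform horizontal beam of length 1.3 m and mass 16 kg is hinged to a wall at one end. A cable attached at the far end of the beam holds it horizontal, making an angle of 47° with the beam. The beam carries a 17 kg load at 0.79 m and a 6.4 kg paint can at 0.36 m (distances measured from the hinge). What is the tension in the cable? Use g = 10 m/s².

T ≈ 275 N

Choose the hinge as the axis so the unknown hinge reaction has zero arm there.
Beam weight: 16 × 10 = 160 N down at 0.65 m → arm 0.65 m, τ = 160 × 0.65 = 104 N·m clockwise.
Load: 17 × 10 = 170 N down at 0.79 m → arm 0.79 m, τ = 170 × 0.79 = 134.3 N·m clockwise.
Paint can: 6.4 × 10 = 64 N down at 0.36 m → arm 0.36 m, τ = 64 × 0.36 = 23.04 N·m clockwise.
Total clockwise load moment = 261.3 N·m.
The cable tension T acts at 1.3 m; only its component perpendicular to the beam, T sinθ, produces torque. sin 47° = 0.7314.
Setting net torque to zero: T × 1.3 × 0.7314 = 261.3 → T = 261.3 / 0.9508 = 275 N.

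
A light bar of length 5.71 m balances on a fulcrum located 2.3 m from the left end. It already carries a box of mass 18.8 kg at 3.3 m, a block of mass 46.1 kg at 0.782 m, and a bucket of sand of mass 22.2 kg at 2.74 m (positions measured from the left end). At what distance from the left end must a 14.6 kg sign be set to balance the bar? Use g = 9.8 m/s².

x ≈ 5.14 m from the left end

Taking torques about the fulcrum (at 2.3 m from the left end):
Box: 18.8 × 9.8 = 184.2 N down at 3.3 m → arm 1 m, τ = 184.2 × 1 = 184.2 N·m clockwise.
Block: 46.1 × 9.8 = 451.8 N down at 0.782 m → arm 1.518 m, τ = 451.8 × 1.518 = 685.8 N·m counterclockwise.
Bucket of sand: 22.2 × 9.8 = 217.6 N down at 2.74 m → arm 0.44 m, τ = 217.6 × 0.44 = 95.74 N·m clockwise.
Net moment of existing loads = 405.9 N·m counterclockwise.
The sign weighs 14.6 × 9.8 = 143.1 N and must supply an equal clockwise moment, so its lever arm about the fulcrum is 405.9 / 143.1 = 2.84 m.
That puts it at 2.3 + 2.84 = 5.14 m from the left end.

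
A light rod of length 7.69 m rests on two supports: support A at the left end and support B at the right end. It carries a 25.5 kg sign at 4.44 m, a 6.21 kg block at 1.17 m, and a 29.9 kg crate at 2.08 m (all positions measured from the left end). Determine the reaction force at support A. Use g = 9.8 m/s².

R_A ≈ 371 N

Take moments about support B.
Sign: 25.5 × 9.8 = 249.9 N down at 4.44 m → arm 3.25 m, τ = 249.9 × 3.25 = 812.2 N·m counterclockwise.
Block: 6.21 × 9.8 = 60.86 N down at 1.17 m → arm 6.52 m, τ = 60.86 × 6.52 = 396.8 N·m counterclockwise.
Crate: 29.9 × 9.8 = 293 N down at 2.08 m → arm 5.61 m, τ = 293 × 5.61 = 1644 N·m counterclockwise.
Net load moment about support B = 2853 N·m counterclockwise.
Reaction R at support A is upward at 0 m, arm 7.69 m → moment R × 7.69 clockwise.
For rotational equilibrium, R × 7.69 = 2853, so R = 371 N.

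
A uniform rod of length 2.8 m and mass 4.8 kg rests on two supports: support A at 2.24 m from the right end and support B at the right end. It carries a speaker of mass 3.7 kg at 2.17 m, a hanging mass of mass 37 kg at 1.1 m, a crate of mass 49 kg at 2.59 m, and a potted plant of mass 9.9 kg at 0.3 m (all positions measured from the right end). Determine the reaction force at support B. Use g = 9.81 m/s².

Taking torques about support A:
Beam weight: 4.8 × 9.81 = 47.09 N down at 1.4 m → arm 0.84 m, τ = 47.09 × 0.84 = 39.56 N·m clockwise.
Speaker: 3.7 × 9.81 = 36.3 N down at 2.17 m → arm 0.07 m, τ = 36.3 × 0.07 = 2.541 N·m clockwise.
Hanging mass: 37 × 9.81 = 363 N down at 1.1 m → arm 1.14 m, τ = 363 × 1.14 = 413.8 N·m clockwise.
Crate: 49 × 9.81 = 480.7 N down at 2.59 m → arm 0.35 m, τ = 480.7 × 0.35 = 168.2 N·m counterclockwise.
Potted plant: 9.9 × 9.81 = 97.12 N down at 0.3 m → arm 1.94 m, τ = 97.12 × 1.94 = 188.4 N·m clockwise.
Net load moment about support A = 476.1 N·m clockwise.
Reaction R at support B is upward at 0 m, arm 2.24 m → moment R × 2.24 counterclockwise.
Balancing moments: R × 2.24 = 476.1, giving R = 213 N.

R_B ≈ 213 N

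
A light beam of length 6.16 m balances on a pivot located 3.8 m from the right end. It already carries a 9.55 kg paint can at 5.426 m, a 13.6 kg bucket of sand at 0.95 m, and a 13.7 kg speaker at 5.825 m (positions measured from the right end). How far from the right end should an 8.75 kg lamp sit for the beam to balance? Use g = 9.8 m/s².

x ≈ 3.28 m from the right end

About the pivot (at 3.8 m from the right end):
Paint can: 9.55 × 9.8 = 93.59 N down at 5.426 m → arm 1.626 m, τ = 93.59 × 1.626 = 152.2 N·m counterclockwise.
Bucket of sand: 13.6 × 9.8 = 133.3 N down at 0.95 m → arm 2.85 m, τ = 133.3 × 2.85 = 379.9 N·m clockwise.
Speaker: 13.7 × 9.8 = 134.3 N down at 5.825 m → arm 2.025 m, τ = 134.3 × 2.025 = 272 N·m counterclockwise.
Net moment of existing loads = 44.3 N·m counterclockwise.
The lamp weighs 8.75 × 9.8 = 85.75 N and must supply an equal clockwise moment, so its lever arm about the pivot is 44.3 / 85.75 = 0.517 m.
That puts it at 3.8 − 0.517 = 3.28 m from the right end.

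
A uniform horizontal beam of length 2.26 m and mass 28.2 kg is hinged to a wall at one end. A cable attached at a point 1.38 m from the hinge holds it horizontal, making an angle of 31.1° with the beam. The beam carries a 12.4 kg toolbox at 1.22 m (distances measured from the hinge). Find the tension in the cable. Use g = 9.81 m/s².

Choose the hinge as the axis so the unknown hinge reaction has zero arm there.
Beam weight: 28.2 × 9.81 = 276.6 N down at 1.13 m → arm 1.13 m, τ = 276.6 × 1.13 = 312.6 N·m clockwise.
Toolbox: 12.4 × 9.81 = 121.6 N down at 1.22 m → arm 1.22 m, τ = 121.6 × 1.22 = 148.4 N·m clockwise.
Total clockwise load moment = 461 N·m.
The cable tension T acts at 1.38 m; only its component perpendicular to the beam, T sinθ, produces torque. sin 31.1° = 0.5165.
Στ = 0 ⇒ T × 1.38 × 0.5165 = 461 ⇒ T = 461 / 0.7128 = 647 N.

T ≈ 647 N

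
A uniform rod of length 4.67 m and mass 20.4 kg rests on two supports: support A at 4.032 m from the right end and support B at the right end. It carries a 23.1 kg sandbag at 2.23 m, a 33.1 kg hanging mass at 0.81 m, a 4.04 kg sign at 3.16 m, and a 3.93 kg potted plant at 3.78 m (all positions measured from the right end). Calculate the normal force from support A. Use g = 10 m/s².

About support B:
Beam weight: 20.4 × 10 = 204 N down at 2.335 m → arm 2.335 m, τ = 204 × 2.335 = 476.3 N·m counterclockwise.
Sandbag: 23.1 × 10 = 231 N down at 2.23 m → arm 2.23 m, τ = 231 × 2.23 = 515.1 N·m counterclockwise.
Hanging mass: 33.1 × 10 = 331 N down at 0.81 m → arm 0.81 m, τ = 331 × 0.81 = 268.1 N·m counterclockwise.
Sign: 4.04 × 10 = 40.4 N down at 3.16 m → arm 3.16 m, τ = 40.4 × 3.16 = 127.7 N·m counterclockwise.
Potted plant: 3.93 × 10 = 39.3 N down at 3.78 m → arm 3.78 m, τ = 39.3 × 3.78 = 148.6 N·m counterclockwise.
Net load moment about support B = 1536 N·m counterclockwise.
Reaction R at support A is upward at 4.032 m, arm 4.032 m → moment R × 4.032 clockwise.
Στ = 0 ⇒ R × 4.032 = 1536 ⇒ R = 381 N.

R_A ≈ 381 N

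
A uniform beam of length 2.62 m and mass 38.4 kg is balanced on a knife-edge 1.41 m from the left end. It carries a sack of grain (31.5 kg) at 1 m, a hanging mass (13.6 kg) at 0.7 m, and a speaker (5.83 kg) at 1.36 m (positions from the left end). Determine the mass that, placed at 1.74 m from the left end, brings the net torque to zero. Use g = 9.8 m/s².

About the knife-edge (at 1.41 m from the left end):
Beam weight: 38.4 × 9.8 = 376.3 N down at 1.31 m → arm 0.1 m, τ = 376.3 × 0.1 = 37.63 N·m counterclockwise.
Sack of grain: 31.5 × 9.8 = 308.7 N down at 1 m → arm 0.41 m, τ = 308.7 × 0.41 = 126.6 N·m counterclockwise.
Hanging mass: 13.6 × 9.8 = 133.3 N down at 0.7 m → arm 0.71 m, τ = 133.3 × 0.71 = 94.64 N·m counterclockwise.
Speaker: 5.83 × 9.8 = 57.13 N down at 1.36 m → arm 0.05 m, τ = 57.13 × 0.05 = 2.857 N·m counterclockwise.
Net moment of known loads = 261.7 N·m counterclockwise.
An unknown mass m at 1.74 m has arm 0.33 m; its moment is m·g·0.33 clockwise.
Setting net torque to zero: m × 9.8 × 0.33 = 261.7 → m = 261.7 / (9.8 × 0.33) = 80.9 kg.

m ≈ 80.9 kg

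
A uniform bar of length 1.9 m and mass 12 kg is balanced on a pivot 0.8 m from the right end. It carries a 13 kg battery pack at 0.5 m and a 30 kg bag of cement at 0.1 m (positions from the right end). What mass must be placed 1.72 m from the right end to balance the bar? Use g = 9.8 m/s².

Take moments about the pivot (at 0.8 m from the right end).
Beam weight: 12 × 9.8 = 117.6 N down at 0.95 m → arm 0.15 m, τ = 117.6 × 0.15 = 17.64 N·m counterclockwise.
Battery pack: 13 × 9.8 = 127.4 N down at 0.5 m → arm 0.3 m, τ = 127.4 × 0.3 = 38.22 N·m clockwise.
Bag of cement: 30 × 9.8 = 294 N down at 0.1 m → arm 0.7 m, τ = 294 × 0.7 = 205.8 N·m clockwise.
Net moment of known loads = 226.4 N·m clockwise.
An unknown mass m at 1.72 m has arm 0.92 m; its moment is m·g·0.92 counterclockwise.
Balancing moments: m × 9.8 × 0.92 = 226.4, giving m = 226.4 / (9.8 × 0.92) = 25.1 kg.

m ≈ 25.1 kg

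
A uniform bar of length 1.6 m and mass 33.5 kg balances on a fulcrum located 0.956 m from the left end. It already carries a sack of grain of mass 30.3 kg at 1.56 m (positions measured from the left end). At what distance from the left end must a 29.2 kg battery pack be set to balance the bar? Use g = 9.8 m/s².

x ≈ 0.508 m from the left end

About the fulcrum (at 0.956 m from the left end):
Beam weight: 33.5 × 9.8 = 328.3 N down at 0.8 m → arm 0.156 m, τ = 328.3 × 0.156 = 51.21 N·m counterclockwise.
Sack of grain: 30.3 × 9.8 = 296.9 N down at 1.56 m → arm 0.604 m, τ = 296.9 × 0.604 = 179.3 N·m clockwise.
Net moment of existing loads = 128.1 N·m clockwise.
The battery pack weighs 29.2 × 9.8 = 286.2 N and must supply an equal counterclockwise moment, so its lever arm about the fulcrum is 128.1 / 286.2 = 0.448 m.
That puts it at 0.956 − 0.448 = 0.508 m from the left end.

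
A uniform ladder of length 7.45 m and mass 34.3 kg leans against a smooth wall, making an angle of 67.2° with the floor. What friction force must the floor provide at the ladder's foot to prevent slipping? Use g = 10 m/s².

Taking torques about the foot of the ladder:
Ladder weight 34.3×10 = 343 N acts at 3.725 m along the ladder; its horizontal arm is 3.725·cos67.2° = 1.443 m → τ = 494.9 N·m clockwise.
Wall normal N acts horizontally at the top; its moment arm is the height L sinθ = 7.45·sin67.2° = 6.868 m, counterclockwise.
Στ = 0 ⇒ N × 6.868 = 494.9 ⇒ N = 72.1 N.
ΣFx = 0: friction at the foot balances the wall's push, so f = N_wall = 72.1 N.

f ≈ 72.1 N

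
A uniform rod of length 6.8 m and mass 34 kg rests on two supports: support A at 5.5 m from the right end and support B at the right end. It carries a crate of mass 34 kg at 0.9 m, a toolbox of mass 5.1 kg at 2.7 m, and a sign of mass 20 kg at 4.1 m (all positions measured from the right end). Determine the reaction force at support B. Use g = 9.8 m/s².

R_B ≈ 481 N

About support A:
Beam weight: 34 × 9.8 = 333.2 N down at 3.4 m → arm 2.1 m, τ = 333.2 × 2.1 = 699.7 N·m clockwise.
Crate: 34 × 9.8 = 333.2 N down at 0.9 m → arm 4.6 m, τ = 333.2 × 4.6 = 1533 N·m clockwise.
Toolbox: 5.1 × 9.8 = 49.98 N down at 2.7 m → arm 2.8 m, τ = 49.98 × 2.8 = 139.9 N·m clockwise.
Sign: 20 × 9.8 = 196 N down at 4.1 m → arm 1.4 m, τ = 196 × 1.4 = 274.4 N·m clockwise.
Net load moment about support A = 2647 N·m clockwise.
Reaction R at support B is upward at 0 m, arm 5.5 m → moment R × 5.5 counterclockwise.
Balancing moments: R × 5.5 = 2647, giving R = 481 N.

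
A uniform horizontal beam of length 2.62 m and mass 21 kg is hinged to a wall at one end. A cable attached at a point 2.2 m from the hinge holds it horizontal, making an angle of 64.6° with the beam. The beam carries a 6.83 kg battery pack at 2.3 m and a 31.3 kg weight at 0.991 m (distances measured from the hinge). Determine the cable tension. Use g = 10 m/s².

T ≈ 374 N

Take moments about the hinge.
Beam weight: 21 × 10 = 210 N down at 1.31 m → arm 1.31 m, τ = 210 × 1.31 = 275.1 N·m clockwise.
Battery pack: 6.83 × 10 = 68.3 N down at 2.3 m → arm 2.3 m, τ = 68.3 × 2.3 = 157.1 N·m clockwise.
Weight: 31.3 × 10 = 313 N down at 0.991 m → arm 0.991 m, τ = 313 × 0.991 = 310.2 N·m clockwise.
Total clockwise load moment = 742.4 N·m.
The cable tension T acts at 2.2 m; only its component perpendicular to the beam, T sinθ, produces torque. sin 64.6° = 0.9033.
For rotational equilibrium, T × 2.2 × 0.9033 = 742.4, so T = 742.4 / 1.987 = 374 N.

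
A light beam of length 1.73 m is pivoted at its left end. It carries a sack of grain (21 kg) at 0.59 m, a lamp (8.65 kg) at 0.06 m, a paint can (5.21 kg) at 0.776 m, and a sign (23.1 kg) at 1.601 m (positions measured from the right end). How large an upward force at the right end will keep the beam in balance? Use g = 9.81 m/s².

Taking torques about the left end:
Sack of grain: 21 × 9.81 = 206 N down at 0.59 m → arm 1.14 m, τ = 206 × 1.14 = 234.8 N·m clockwise.
Lamp: 8.65 × 9.81 = 84.86 N down at 0.06 m → arm 1.67 m, τ = 84.86 × 1.67 = 141.7 N·m clockwise.
Paint can: 5.21 × 9.81 = 51.11 N down at 0.776 m → arm 0.954 m, τ = 51.11 × 0.954 = 48.76 N·m clockwise.
Sign: 23.1 × 9.81 = 226.6 N down at 1.601 m → arm 0.129 m, τ = 226.6 × 0.129 = 29.23 N·m clockwise.
Net moment of the loads = 454.5 N·m clockwise.
The upward force F acts at the right end, arm 1.73 m, giving F × 1.73 counterclockwise.
Setting net torque to zero: F × 1.73 = 454.5 → F = 454.5 / 1.73 = 263 N.

F ≈ 263 N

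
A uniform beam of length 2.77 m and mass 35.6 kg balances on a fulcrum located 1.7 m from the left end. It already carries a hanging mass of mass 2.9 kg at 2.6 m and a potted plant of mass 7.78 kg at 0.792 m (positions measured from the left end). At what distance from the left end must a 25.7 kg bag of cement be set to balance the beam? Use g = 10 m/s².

About the fulcrum (at 1.7 m from the left end):
Beam weight: 35.6 × 10 = 356 N down at 1.385 m → arm 0.315 m, τ = 356 × 0.315 = 112.1 N·m counterclockwise.
Hanging mass: 2.9 × 10 = 29 N down at 2.6 m → arm 0.9 m, τ = 29 × 0.9 = 26.1 N·m clockwise.
Potted plant: 7.78 × 10 = 77.8 N down at 0.792 m → arm 0.908 m, τ = 77.8 × 0.908 = 70.64 N·m counterclockwise.
Net moment of existing loads = 156.6 N·m counterclockwise.
The bag of cement weighs 25.7 × 10 = 257 N and must supply an equal clockwise moment, so its lever arm about the fulcrum is 156.6 / 257 = 0.609 m.
That puts it at 1.7 + 0.609 = 2.31 m from the left end.

x ≈ 2.31 m from the left end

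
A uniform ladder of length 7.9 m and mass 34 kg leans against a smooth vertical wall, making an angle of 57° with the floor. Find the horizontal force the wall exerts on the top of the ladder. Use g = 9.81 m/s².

N_wall ≈ 108 N

Choose the foot of the ladder as the axis so the floor normal and friction both act there and drop out.
Ladder weight 34×9.81 = 333.5 N acts at 3.95 m along the ladder; its horizontal arm is 3.95·cos57° = 2.151 m → τ = 717.4 N·m clockwise.
Wall normal N acts horizontally at the top; its moment arm is the height L sinθ = 7.9·sin57° = 6.625 m, counterclockwise.
Στ = 0 ⇒ N × 6.625 = 717.4 ⇒ N = 108 N.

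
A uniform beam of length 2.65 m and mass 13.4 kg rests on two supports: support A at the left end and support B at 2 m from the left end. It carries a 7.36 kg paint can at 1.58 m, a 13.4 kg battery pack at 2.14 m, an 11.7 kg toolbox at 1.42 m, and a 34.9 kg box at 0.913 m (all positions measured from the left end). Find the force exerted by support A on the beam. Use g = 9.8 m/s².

R_A ≈ 269 N

Taking torques about support B:
Beam weight: 13.4 × 9.8 = 131.3 N down at 1.325 m → arm 0.675 m, τ = 131.3 × 0.675 = 88.63 N·m counterclockwise.
Paint can: 7.36 × 9.8 = 72.13 N down at 1.58 m → arm 0.42 m, τ = 72.13 × 0.42 = 30.29 N·m counterclockwise.
Battery pack: 13.4 × 9.8 = 131.3 N down at 2.14 m → arm 0.14 m, τ = 131.3 × 0.14 = 18.38 N·m clockwise.
Toolbox: 11.7 × 9.8 = 114.7 N down at 1.42 m → arm 0.58 m, τ = 114.7 × 0.58 = 66.53 N·m counterclockwise.
Box: 34.9 × 9.8 = 342 N down at 0.913 m → arm 1.087 m, τ = 342 × 1.087 = 371.8 N·m counterclockwise.
Net load moment about support B = 538.9 N·m counterclockwise.
Reaction R at support A is upward at 0 m, arm 2 m → moment R × 2 clockwise.
Balancing moments: R × 2 = 538.9, giving R = 269 N.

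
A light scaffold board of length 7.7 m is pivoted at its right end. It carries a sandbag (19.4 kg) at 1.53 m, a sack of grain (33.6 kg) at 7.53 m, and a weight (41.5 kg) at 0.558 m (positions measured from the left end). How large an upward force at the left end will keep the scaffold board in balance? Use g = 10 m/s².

F ≈ 548 N

Sum moments about the right end (the unknown pivot reaction has zero arm there).
Sandbag: 19.4 × 10 = 194 N down at 1.53 m → arm 6.17 m, τ = 194 × 6.17 = 1197 N·m counterclockwise.
Sack of grain: 33.6 × 10 = 336 N down at 7.53 m → arm 0.17 m, τ = 336 × 0.17 = 57.12 N·m counterclockwise.
Weight: 41.5 × 10 = 415 N down at 0.558 m → arm 7.142 m, τ = 415 × 7.142 = 2964 N·m counterclockwise.
Net moment of the loads = 4218 N·m counterclockwise.
The upward force F acts at the left end, arm 7.7 m, giving F × 7.7 clockwise.
For rotational equilibrium, F × 7.7 = 4218, so F = 4218 / 7.7 = 548 N.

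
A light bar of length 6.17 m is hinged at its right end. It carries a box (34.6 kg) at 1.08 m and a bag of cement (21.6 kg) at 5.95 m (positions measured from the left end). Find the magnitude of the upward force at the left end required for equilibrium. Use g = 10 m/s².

F ≈ 293 N

Choose the right end as the axis so the unknown pivot reaction has zero arm there.
Box: 34.6 × 10 = 346 N down at 1.08 m → arm 5.09 m, τ = 346 × 5.09 = 1761 N·m counterclockwise.
Bag of cement: 21.6 × 10 = 216 N down at 5.95 m → arm 0.22 m, τ = 216 × 0.22 = 47.52 N·m counterclockwise.
Net moment of the loads = 1809 N·m counterclockwise.
The upward force F acts at the left end, arm 6.17 m, giving F × 6.17 clockwise.
For rotational equilibrium, F × 6.17 = 1809, so F = 1809 / 6.17 = 293 N.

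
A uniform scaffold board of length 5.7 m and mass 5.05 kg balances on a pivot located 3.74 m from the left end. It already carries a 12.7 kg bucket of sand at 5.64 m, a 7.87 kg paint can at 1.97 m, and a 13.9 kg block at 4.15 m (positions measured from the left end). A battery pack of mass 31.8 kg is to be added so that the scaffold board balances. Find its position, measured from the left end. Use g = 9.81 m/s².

x ≈ 3.38 m from the left end

Take moments about the pivot (at 3.74 m from the left end).
Beam weight: 5.05 × 9.81 = 49.54 N down at 2.85 m → arm 0.89 m, τ = 49.54 × 0.89 = 44.09 N·m counterclockwise.
Bucket of sand: 12.7 × 9.81 = 124.6 N down at 5.64 m → arm 1.9 m, τ = 124.6 × 1.9 = 236.7 N·m clockwise.
Paint can: 7.87 × 9.81 = 77.2 N down at 1.97 m → arm 1.77 m, τ = 77.2 × 1.77 = 136.6 N·m counterclockwise.
Block: 13.9 × 9.81 = 136.4 N down at 4.15 m → arm 0.41 m, τ = 136.4 × 0.41 = 55.92 N·m clockwise.
Net moment of existing loads = 111.9 N·m clockwise.
The battery pack weighs 31.8 × 9.81 = 312 N and must supply an equal counterclockwise moment, so its lever arm about the pivot is 111.9 / 312 = 0.359 m.
That puts it at 3.74 − 0.359 = 3.38 m from the left end.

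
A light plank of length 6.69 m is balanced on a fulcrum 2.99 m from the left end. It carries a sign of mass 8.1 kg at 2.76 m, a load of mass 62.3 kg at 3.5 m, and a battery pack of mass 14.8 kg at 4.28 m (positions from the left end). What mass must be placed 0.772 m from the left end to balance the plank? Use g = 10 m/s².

m ≈ 22.1 kg

Sum moments about the fulcrum (at 2.99 m from the left end) (the support reaction has zero arm there).
Sign: 8.1 × 10 = 81 N down at 2.76 m → arm 0.23 m, τ = 81 × 0.23 = 18.63 N·m counterclockwise.
Load: 62.3 × 10 = 623 N down at 3.5 m → arm 0.51 m, τ = 623 × 0.51 = 317.7 N·m clockwise.
Battery pack: 14.8 × 10 = 148 N down at 4.28 m → arm 1.29 m, τ = 148 × 1.29 = 190.9 N·m clockwise.
Net moment of known loads = 490 N·m clockwise.
An unknown mass m at 0.772 m has arm 2.218 m; its moment is m·g·2.218 counterclockwise.
Στ = 0 ⇒ m × 10 × 2.218 = 490 ⇒ m = 490 / (10 × 2.218) = 22.1 kg.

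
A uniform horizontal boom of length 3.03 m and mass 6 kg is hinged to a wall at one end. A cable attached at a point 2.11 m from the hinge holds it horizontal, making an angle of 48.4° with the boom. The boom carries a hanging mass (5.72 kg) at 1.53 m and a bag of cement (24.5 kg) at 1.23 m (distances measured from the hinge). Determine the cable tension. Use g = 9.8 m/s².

Sum moments about the hinge (the unknown hinge reaction has zero arm there).
Beam weight: 6 × 9.8 = 58.8 N down at 1.515 m → arm 1.515 m, τ = 58.8 × 1.515 = 89.08 N·m clockwise.
Hanging mass: 5.72 × 9.8 = 56.06 N down at 1.53 m → arm 1.53 m, τ = 56.06 × 1.53 = 85.77 N·m clockwise.
Bag of cement: 24.5 × 9.8 = 240.1 N down at 1.23 m → arm 1.23 m, τ = 240.1 × 1.23 = 295.3 N·m clockwise.
Total clockwise load moment = 470.1 N·m.
The cable tension T acts at 2.11 m; only its component perpendicular to the boom, T sinθ, produces torque. sin 48.4° = 0.7478.
Setting net torque to zero: T × 2.11 × 0.7478 = 470.1 → T = 470.1 / 1.578 = 298 N.

T ≈ 298 N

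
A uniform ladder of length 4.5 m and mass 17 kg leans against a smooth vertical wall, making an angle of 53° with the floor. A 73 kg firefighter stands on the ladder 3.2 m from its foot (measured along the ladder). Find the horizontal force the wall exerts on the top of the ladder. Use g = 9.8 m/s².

N_wall ≈ 446 N

Take moments about the foot of the ladder.
Ladder weight 17×9.8 = 166.6 N acts at 2.25 m along the ladder; its horizontal arm is 2.25·cos53° = 1.354 m → τ = 225.6 N·m clockwise.
Firefighter: 73×9.8 = 715.4 N at 3.2 m → arm 1.926 m → τ = 1378 N·m clockwise.
Wall normal N acts horizontally at the top; its moment arm is the height L sinθ = 4.5·sin53° = 3.594 m, counterclockwise.
Setting net torque to zero: N × 3.594 = 1604 → N = 446 N.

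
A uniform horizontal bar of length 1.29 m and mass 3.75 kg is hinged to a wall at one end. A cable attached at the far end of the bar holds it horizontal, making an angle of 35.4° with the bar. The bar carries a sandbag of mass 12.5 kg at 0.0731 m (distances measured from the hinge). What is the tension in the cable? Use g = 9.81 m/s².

T ≈ 43.7 N

About the hinge:
Beam weight: 3.75 × 9.81 = 36.79 N down at 0.645 m → arm 0.645 m, τ = 36.79 × 0.645 = 23.73 N·m clockwise.
Sandbag: 12.5 × 9.81 = 122.6 N down at 0.0731 m → arm 0.0731 m, τ = 122.6 × 0.0731 = 8.962 N·m clockwise.
Total clockwise load moment = 32.69 N·m.
The cable tension T acts at 1.29 m; only its component perpendicular to the bar, T sinθ, produces torque. sin 35.4° = 0.5793.
For rotational equilibrium, T × 1.29 × 0.5793 = 32.69, so T = 32.69 / 0.7473 = 43.7 N.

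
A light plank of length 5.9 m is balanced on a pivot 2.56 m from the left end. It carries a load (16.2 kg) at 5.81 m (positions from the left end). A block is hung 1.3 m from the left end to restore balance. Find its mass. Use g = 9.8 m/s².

m ≈ 41.8 kg

Taking torques about the pivot (at 2.56 m from the left end):
Load: 16.2 × 9.8 = 158.8 N down at 5.81 m → arm 3.25 m, τ = 158.8 × 3.25 = 516.1 N·m clockwise.
Net moment of known loads = 516.1 N·m clockwise.
An unknown mass m at 1.3 m has arm 1.26 m; its moment is m·g·1.26 counterclockwise.
Στ = 0 ⇒ m × 9.8 × 1.26 = 516.1 ⇒ m = 516.1 / (9.8 × 1.26) = 41.8 kg.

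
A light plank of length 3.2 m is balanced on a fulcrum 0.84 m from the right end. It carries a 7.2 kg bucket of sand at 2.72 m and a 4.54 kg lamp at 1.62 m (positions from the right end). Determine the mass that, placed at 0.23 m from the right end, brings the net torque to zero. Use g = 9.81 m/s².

m ≈ 28 kg

Take moments about the fulcrum (at 0.84 m from the right end).
Bucket of sand: 7.2 × 9.81 = 70.63 N down at 2.72 m → arm 1.88 m, τ = 70.63 × 1.88 = 132.8 N·m counterclockwise.
Lamp: 4.54 × 9.81 = 44.54 N down at 1.62 m → arm 0.78 m, τ = 44.54 × 0.78 = 34.74 N·m counterclockwise.
Net moment of known loads = 167.5 N·m counterclockwise.
An unknown mass m at 0.23 m has arm 0.61 m; its moment is m·g·0.61 clockwise.
Στ = 0 ⇒ m × 9.81 × 0.61 = 167.5 ⇒ m = 167.5 / (9.81 × 0.61) = 28 kg.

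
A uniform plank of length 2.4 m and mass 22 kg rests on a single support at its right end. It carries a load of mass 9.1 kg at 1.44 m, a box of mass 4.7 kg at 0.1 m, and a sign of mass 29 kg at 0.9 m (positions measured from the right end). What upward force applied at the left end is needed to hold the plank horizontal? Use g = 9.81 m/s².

About the right end:
Beam weight: 22 × 9.81 = 215.8 N down at 1.2 m → arm 1.2 m, τ = 215.8 × 1.2 = 259 N·m counterclockwise.
Load: 9.1 × 9.81 = 89.27 N down at 1.44 m → arm 1.44 m, τ = 89.27 × 1.44 = 128.5 N·m counterclockwise.
Box: 4.7 × 9.81 = 46.11 N down at 0.1 m → arm 0.1 m, τ = 46.11 × 0.1 = 4.611 N·m counterclockwise.
Sign: 29 × 9.81 = 284.5 N down at 0.9 m → arm 0.9 m, τ = 284.5 × 0.9 = 256.1 N·m counterclockwise.
Net moment of the loads = 648.2 N·m counterclockwise.
The upward force F acts at the left end, arm 2.4 m, giving F × 2.4 clockwise.
Balancing moments: F × 2.4 = 648.2, giving F = 648.2 / 2.4 = 270 N.

F ≈ 270 N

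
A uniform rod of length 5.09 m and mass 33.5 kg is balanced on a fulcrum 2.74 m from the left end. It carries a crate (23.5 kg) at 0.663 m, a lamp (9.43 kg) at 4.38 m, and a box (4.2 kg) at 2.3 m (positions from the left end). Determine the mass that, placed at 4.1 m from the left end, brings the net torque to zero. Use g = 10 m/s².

Take moments about the fulcrum (at 2.74 m from the left end).
Beam weight: 33.5 × 10 = 335 N down at 2.545 m → arm 0.195 m, τ = 335 × 0.195 = 65.33 N·m counterclockwise.
Crate: 23.5 × 10 = 235 N down at 0.663 m → arm 2.077 m, τ = 235 × 2.077 = 488.1 N·m counterclockwise.
Lamp: 9.43 × 10 = 94.3 N down at 4.38 m → arm 1.64 m, τ = 94.3 × 1.64 = 154.7 N·m clockwise.
Box: 4.2 × 10 = 42 N down at 2.3 m → arm 0.44 m, τ = 42 × 0.44 = 18.48 N·m counterclockwise.
Net moment of known loads = 417.2 N·m counterclockwise.
An unknown mass m at 4.1 m has arm 1.36 m; its moment is m·g·1.36 clockwise.
For rotational equilibrium, m × 10 × 1.36 = 417.2, so m = 417.2 / (10 × 1.36) = 30.7 kg.

m ≈ 30.7 kg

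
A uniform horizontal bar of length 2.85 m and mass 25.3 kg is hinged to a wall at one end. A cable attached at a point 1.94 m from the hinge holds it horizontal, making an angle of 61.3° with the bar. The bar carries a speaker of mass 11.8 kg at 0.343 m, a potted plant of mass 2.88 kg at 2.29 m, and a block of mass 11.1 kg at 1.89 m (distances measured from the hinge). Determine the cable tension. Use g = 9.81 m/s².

About the hinge:
Beam weight: 25.3 × 9.81 = 248.2 N down at 1.425 m → arm 1.425 m, τ = 248.2 × 1.425 = 353.7 N·m clockwise.
Speaker: 11.8 × 9.81 = 115.8 N down at 0.343 m → arm 0.343 m, τ = 115.8 × 0.343 = 39.72 N·m clockwise.
Potted plant: 2.88 × 9.81 = 28.25 N down at 2.29 m → arm 2.29 m, τ = 28.25 × 2.29 = 64.69 N·m clockwise.
Block: 11.1 × 9.81 = 108.9 N down at 1.89 m → arm 1.89 m, τ = 108.9 × 1.89 = 205.8 N·m clockwise.
Total clockwise load moment = 663.9 N·m.
The cable tension T acts at 1.94 m; only its component perpendicular to the bar, T sinθ, produces torque. sin 61.3° = 0.8771.
For rotational equilibrium, T × 1.94 × 0.8771 = 663.9, so T = 663.9 / 1.702 = 390 N.

T ≈ 390 N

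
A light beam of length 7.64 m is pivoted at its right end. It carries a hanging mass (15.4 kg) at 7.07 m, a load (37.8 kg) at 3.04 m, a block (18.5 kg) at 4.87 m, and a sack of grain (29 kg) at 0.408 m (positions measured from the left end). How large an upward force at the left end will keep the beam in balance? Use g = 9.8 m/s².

Choose the right end as the axis so the unknown pivot reaction has zero arm there.
Hanging mass: 15.4 × 9.8 = 150.9 N down at 7.07 m → arm 0.57 m, τ = 150.9 × 0.57 = 86.01 N·m counterclockwise.
Load: 37.8 × 9.8 = 370.4 N down at 3.04 m → arm 4.6 m, τ = 370.4 × 4.6 = 1704 N·m counterclockwise.
Block: 18.5 × 9.8 = 181.3 N down at 4.87 m → arm 2.77 m, τ = 181.3 × 2.77 = 502.2 N·m counterclockwise.
Sack of grain: 29 × 9.8 = 284.2 N down at 0.408 m → arm 7.232 m, τ = 284.2 × 7.232 = 2055 N·m counterclockwise.
Net moment of the loads = 4347 N·m counterclockwise.
The upward force F acts at the left end, arm 7.64 m, giving F × 7.64 clockwise.
Balancing moments: F × 7.64 = 4347, giving F = 4347 / 7.64 = 569 N.

F ≈ 569 N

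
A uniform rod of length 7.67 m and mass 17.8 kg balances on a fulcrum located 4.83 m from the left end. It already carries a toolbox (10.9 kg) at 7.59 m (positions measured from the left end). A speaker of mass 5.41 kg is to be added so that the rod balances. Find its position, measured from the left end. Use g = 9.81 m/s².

About the fulcrum (at 4.83 m from the left end):
Beam weight: 17.8 × 9.81 = 174.6 N down at 3.835 m → arm 0.995 m, τ = 174.6 × 0.995 = 173.7 N·m counterclockwise.
Toolbox: 10.9 × 9.81 = 106.9 N down at 7.59 m → arm 2.76 m, τ = 106.9 × 2.76 = 295 N·m clockwise.
Net moment of existing loads = 121.3 N·m clockwise.
The speaker weighs 5.41 × 9.81 = 53.07 N and must supply an equal counterclockwise moment, so its lever arm about the fulcrum is 121.3 / 53.07 = 2.29 m.
That puts it at 4.83 − 2.29 = 2.54 m from the left end.

x ≈ 2.54 m from the left end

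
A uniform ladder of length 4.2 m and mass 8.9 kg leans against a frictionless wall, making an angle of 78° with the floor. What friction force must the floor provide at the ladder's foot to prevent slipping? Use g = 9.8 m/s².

f ≈ 9.27 N

About the foot of the ladder:
Ladder weight 8.9×9.8 = 87.22 N acts at 2.1 m along the ladder; its horizontal arm is 2.1·cos78° = 0.4366 m → τ = 38.08 N·m clockwise.
Wall normal N acts horizontally at the top; its moment arm is the height L sinθ = 4.2·sin78° = 4.108 m, counterclockwise.
For rotational equilibrium, N × 4.108 = 38.08, so N = 9.27 N.
ΣFx = 0: friction at the foot balances the wall's push, so f = N_wall = 9.27 N.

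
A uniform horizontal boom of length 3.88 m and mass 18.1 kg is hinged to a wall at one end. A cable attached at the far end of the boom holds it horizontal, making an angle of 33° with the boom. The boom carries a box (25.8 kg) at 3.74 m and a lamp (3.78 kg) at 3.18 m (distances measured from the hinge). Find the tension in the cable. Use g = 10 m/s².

T ≈ 680 N

Choose the hinge as the axis so the unknown hinge reaction has zero arm there.
Beam weight: 18.1 × 10 = 181 N down at 1.94 m → arm 1.94 m, τ = 181 × 1.94 = 351.1 N·m clockwise.
Box: 25.8 × 10 = 258 N down at 3.74 m → arm 3.74 m, τ = 258 × 3.74 = 964.9 N·m clockwise.
Lamp: 3.78 × 10 = 37.8 N down at 3.18 m → arm 3.18 m, τ = 37.8 × 3.18 = 120.2 N·m clockwise.
Total clockwise load moment = 1436 N·m.
The cable tension T acts at 3.88 m; only its component perpendicular to the boom, T sinθ, produces torque. sin 33° = 0.5446.
Στ = 0 ⇒ T × 3.88 × 0.5446 = 1436 ⇒ T = 1436 / 2.113 = 680 N.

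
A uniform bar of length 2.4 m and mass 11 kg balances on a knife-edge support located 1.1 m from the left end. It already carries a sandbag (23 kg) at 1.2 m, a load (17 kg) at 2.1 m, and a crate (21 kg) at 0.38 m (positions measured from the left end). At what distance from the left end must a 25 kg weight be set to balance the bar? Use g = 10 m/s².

x ≈ 0.889 m from the left end

Take moments about the knife-edge support (at 1.1 m from the left end).
Beam weight: 11 × 10 = 110 N down at 1.2 m → arm 0.1 m, τ = 110 × 0.1 = 11 N·m clockwise.
Sandbag: 23 × 10 = 230 N down at 1.2 m → arm 0.1 m, τ = 230 × 0.1 = 23 N·m clockwise.
Load: 17 × 10 = 170 N down at 2.1 m → arm 1 m, τ = 170 × 1 = 170 N·m clockwise.
Crate: 21 × 10 = 210 N down at 0.38 m → arm 0.72 m, τ = 210 × 0.72 = 151.2 N·m counterclockwise.
Net moment of existing loads = 52.8 N·m clockwise.
The weight weighs 25 × 10 = 250 N and must supply an equal counterclockwise moment, so its lever arm about the knife-edge support is 52.8 / 250 = 0.211 m.
That puts it at 1.1 − 0.211 = 0.889 m from the left end.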